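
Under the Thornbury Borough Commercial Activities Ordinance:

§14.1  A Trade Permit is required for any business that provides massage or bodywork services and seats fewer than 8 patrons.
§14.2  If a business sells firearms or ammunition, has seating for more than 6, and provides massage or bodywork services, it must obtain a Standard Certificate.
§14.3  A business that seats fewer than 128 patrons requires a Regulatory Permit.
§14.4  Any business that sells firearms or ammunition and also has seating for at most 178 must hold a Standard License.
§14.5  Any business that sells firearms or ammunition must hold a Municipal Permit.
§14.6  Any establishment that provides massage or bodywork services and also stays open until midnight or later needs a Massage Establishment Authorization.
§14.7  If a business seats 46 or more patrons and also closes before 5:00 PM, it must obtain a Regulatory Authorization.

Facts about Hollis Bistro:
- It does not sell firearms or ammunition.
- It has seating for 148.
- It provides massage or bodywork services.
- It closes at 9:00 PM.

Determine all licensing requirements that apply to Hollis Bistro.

§14.1 provides massage or bodywork services; seating 148 ≥ 8 → Trade Permit not required.
§14.2 does not sell firearms or ammunition; seating 148 > 6; provides massage or bodywork services → Standard Certificate not required.
§14.3 seating 148 ≥ 128 → Regulatory Permit not required.
§14.4 does not sell firearms or ammunition; seating 148 ≤ 178 → Standard License not required.
§14.5 does not sell firearms or ammunition → Municipal Permit not required.
§14.6 provides massage or bodywork services; closes 9:00 PM, at/before midnight → Massage Establishment Authorization not required.
§14.7 seating 148 ≥ 46; closes 9:00 PM, after 5:00 PM → Regulatory Authorization not required.

None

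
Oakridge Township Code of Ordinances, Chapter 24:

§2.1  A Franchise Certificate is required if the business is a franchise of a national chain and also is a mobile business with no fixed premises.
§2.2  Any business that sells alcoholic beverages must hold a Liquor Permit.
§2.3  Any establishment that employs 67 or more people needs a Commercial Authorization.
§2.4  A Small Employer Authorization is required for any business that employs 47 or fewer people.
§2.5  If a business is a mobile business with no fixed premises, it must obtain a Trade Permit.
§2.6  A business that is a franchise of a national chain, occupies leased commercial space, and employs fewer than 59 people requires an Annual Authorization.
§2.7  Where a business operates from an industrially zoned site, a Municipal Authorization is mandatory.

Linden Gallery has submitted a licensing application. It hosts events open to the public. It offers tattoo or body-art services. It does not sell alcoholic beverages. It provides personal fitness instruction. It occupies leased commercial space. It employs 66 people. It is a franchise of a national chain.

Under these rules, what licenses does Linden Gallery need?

None

§2.1 is a franchise of a national chain; occupies leased commercial space (not: is a mobile business with no fixed premises) → Franchise Certificate not required.
§2.2 does not sell alcoholic beverages → Liquor Permit not required.
§2.3 employees 66 < 67 → Commercial Authorization not required.
§2.4 employees 66 > 47 → Small Employer Authorization not required.
§2.5 occupies leased commercial space (not: is a mobile business with no fixed premises) → Trade Permit not required.
§2.6 is a franchise of a national chain; occupies leased commercial space; employees 66 ≥ 59 → Annual Authorization not required.
§2.7 occupies leased commercial space (not: operates from an industrially zoned site) → Municipal Authorization not required.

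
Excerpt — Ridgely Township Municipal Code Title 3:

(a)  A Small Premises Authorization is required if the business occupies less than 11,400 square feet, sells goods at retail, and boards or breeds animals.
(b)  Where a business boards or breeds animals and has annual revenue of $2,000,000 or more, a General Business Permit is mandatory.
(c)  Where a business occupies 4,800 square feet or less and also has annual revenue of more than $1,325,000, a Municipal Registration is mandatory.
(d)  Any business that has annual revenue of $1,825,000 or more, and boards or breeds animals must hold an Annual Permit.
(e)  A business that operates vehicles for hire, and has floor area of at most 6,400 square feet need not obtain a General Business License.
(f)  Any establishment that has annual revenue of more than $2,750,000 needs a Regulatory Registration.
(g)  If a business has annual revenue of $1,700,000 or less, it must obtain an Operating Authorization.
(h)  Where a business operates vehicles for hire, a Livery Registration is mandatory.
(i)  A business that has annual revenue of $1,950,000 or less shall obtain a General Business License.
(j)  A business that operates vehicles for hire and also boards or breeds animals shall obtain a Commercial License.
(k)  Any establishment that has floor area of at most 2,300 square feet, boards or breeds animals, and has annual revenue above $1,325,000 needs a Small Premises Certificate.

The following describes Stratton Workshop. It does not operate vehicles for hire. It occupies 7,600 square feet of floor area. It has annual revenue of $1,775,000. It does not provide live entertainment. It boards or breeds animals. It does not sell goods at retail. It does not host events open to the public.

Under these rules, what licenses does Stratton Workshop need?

General Business License

(a) floor area 7,600 square feet < 11,400 square feet; does not sell goods at retail; boards or breeds animals → Small Premises Authorization not required.
(b) boards or breeds animals; revenue $1,775,000 < $2,000,000 → General Business Permit not required.
(c) floor area 7,600 square feet > 4,800 square feet; revenue $1,775,000 > $1,325,000 → Municipal Registration not required.
(d) revenue $1,775,000 < $1,825,000; boards or breeds animals → Annual Permit not required.
(e) does not operate vehicles for hire; floor area 7,600 square feet > 6,400 square feet → General Business License exemption does not apply.
(f) revenue $1,775,000 ≤ $2,750,000 → Regulatory Registration not required.
(g) revenue $1,775,000 > $1,700,000 → Operating Authorization not required.
(h) does not operate vehicles for hire → Livery Registration not required.
(i) revenue $1,775,000 ≤ $1,950,000 → General Business License required.
(j) does not operate vehicles for hire; boards or breeds animals → Commercial License not required.
(k) floor area 7,600 square feet > 2,300 square feet; boards or breeds animals; revenue $1,775,000 > $1,325,000 → Small Premises Certificate not required.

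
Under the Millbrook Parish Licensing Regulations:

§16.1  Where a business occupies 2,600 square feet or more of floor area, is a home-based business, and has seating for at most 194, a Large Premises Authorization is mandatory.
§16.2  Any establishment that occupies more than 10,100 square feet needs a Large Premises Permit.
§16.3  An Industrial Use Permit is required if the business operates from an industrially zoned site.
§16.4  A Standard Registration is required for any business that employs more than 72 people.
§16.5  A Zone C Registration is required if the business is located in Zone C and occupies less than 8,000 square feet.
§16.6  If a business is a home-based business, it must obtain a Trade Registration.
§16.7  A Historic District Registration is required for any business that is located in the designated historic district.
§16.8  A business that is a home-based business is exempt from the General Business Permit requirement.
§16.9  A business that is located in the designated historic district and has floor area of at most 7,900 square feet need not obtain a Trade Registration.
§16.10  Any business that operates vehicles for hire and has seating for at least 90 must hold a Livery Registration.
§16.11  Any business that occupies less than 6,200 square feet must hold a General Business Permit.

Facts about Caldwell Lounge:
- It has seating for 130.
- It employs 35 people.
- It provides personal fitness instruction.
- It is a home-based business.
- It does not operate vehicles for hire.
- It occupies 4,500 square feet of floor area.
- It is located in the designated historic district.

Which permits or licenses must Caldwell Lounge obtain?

§16.1 floor area 4,500 square feet ≥ 2,600 square feet; is a home-based business; seating 130 ≤ 194 → Large Premises Authorization required.
§16.2 floor area 4,500 square feet ≤ 10,100 square feet → Large Premises Permit not required.
§16.3 is a home-based business (not: operates from an industrially zoned site) → Industrial Use Permit not required.
§16.4 employees 35 ≤ 72 → Standard Registration not required.
§16.5 is located in the designated historic district (not: is located in Zone C); floor area 4,500 square feet < 8,000 square feet → Zone C Registration not required.
§16.6 is a home-based business → Trade Registration required.
§16.7 is located in the designated historic district → Historic District Registration required.
§16.8 is a home-based business → exempt from General Business Permit.
§16.9 is located in the designated historic district; floor area 4,500 square feet ≤ 7,900 square feet → exempt from Trade Registration.
§16.10 does not operate vehicles for hire; seating 130 ≥ 90 → Livery Registration not required.
§16.11 floor area 4,500 square feet < 6,200 square feet → General Business Permit required.

Historic District Registration, Large Premises Authorization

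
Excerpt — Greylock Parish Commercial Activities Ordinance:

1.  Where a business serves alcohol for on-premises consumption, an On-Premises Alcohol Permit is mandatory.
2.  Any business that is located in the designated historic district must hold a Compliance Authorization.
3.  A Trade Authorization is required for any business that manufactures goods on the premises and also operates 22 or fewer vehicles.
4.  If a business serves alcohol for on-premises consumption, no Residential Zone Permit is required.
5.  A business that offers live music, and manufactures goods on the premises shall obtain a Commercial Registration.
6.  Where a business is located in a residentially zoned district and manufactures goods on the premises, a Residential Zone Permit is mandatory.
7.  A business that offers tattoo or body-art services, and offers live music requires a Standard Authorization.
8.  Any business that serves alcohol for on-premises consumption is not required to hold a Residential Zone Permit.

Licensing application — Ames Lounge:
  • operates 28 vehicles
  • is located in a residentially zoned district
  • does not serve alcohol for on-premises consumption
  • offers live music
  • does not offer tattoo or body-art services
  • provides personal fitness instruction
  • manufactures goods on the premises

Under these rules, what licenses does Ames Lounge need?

Commercial Registration, Residential Zone Permit

1. does not serve alcohol for on-premises consumption → On-Premises Alcohol Permit not required.
2. is located in a residentially zoned district (not: is located in the designated historic district) → Compliance Authorization not required.
3. manufactures goods on the premises; vehicles 28 > 22 → Trade Authorization not required.
4. does not serve alcohol for on-premises consumption → Residential Zone Permit exemption does not apply.
5. offers live music; manufactures goods on the premises → Commercial Registration required.
6. is located in a residentially zoned district; manufactures goods on the premises → Residential Zone Permit required.
7. does not offer tattoo or body-art services; offers live music → Standard Authorization not required.
8. does not serve alcohol for on-premises consumption → Residential Zone Permit exemption does not apply.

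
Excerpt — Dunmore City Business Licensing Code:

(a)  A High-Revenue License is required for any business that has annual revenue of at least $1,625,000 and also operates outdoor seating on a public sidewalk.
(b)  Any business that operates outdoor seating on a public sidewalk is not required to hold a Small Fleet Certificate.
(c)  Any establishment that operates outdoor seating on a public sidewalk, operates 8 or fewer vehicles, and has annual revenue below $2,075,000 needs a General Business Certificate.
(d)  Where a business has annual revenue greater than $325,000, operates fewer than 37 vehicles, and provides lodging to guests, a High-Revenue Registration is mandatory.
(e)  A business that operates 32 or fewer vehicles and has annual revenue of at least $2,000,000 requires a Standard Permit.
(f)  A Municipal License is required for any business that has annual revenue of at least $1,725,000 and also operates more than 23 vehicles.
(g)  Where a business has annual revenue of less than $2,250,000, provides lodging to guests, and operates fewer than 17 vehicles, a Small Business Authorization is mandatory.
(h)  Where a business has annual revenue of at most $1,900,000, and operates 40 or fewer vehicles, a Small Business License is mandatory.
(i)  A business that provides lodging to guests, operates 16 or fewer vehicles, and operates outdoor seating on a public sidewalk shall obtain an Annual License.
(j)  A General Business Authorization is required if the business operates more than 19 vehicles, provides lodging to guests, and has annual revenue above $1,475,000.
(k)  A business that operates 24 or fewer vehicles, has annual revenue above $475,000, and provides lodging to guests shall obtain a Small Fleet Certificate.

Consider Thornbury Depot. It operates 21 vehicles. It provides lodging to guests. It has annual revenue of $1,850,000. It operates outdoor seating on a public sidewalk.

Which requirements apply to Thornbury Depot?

General Business Authorization, High-Revenue License, High-Revenue Registration, Small Business License

(a) revenue $1,850,000 ≥ $1,625,000; operates outdoor seating on a public sidewalk → High-Revenue License required.
(b) operates outdoor seating on a public sidewalk → exempt from Small Fleet Certificate.
(c) operates outdoor seating on a public sidewalk; vehicles 21 > 8; revenue $1,850,000 < $2,075,000 → General Business Certificate not required.
(d) revenue $1,850,000 > $325,000; vehicles 21 < 37; provides lodging to guests → High-Revenue Registration required.
(e) vehicles 21 ≤ 32; revenue $1,850,000 < $2,000,000 → Standard Permit not required.
(f) revenue $1,850,000 ≥ $1,725,000; vehicles 21 ≤ 23 → Municipal License not required.
(g) revenue $1,850,000 < $2,250,000; provides lodging to guests; vehicles 21 ≥ 17 → Small Business Authorization not required.
(h) revenue $1,850,000 ≤ $1,900,000; vehicles 21 ≤ 40 → Small Business License required.
(i) provides lodging to guests; vehicles 21 > 16; operates outdoor seating on a public sidewalk → Annual License not required.
(j) vehicles 21 > 19; provides lodging to guests; revenue $1,850,000 > $1,475,000 → General Business Authorization required.
(k) vehicles 21 ≤ 24; revenue $1,850,000 > $475,000; provides lodging to guests → Small Fleet Certificate required.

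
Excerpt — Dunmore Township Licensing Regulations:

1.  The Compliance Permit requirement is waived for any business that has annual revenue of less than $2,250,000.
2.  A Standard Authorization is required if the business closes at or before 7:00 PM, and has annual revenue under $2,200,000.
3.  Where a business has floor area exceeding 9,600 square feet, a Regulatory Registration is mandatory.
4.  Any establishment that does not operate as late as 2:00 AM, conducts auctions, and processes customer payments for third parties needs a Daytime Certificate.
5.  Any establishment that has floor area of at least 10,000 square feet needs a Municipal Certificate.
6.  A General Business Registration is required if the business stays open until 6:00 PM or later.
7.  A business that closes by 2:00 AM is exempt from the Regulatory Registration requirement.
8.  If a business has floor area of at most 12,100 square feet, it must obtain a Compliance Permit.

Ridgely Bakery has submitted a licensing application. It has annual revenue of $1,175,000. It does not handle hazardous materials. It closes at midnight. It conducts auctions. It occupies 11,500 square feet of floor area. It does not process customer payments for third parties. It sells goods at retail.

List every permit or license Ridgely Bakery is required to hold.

1. revenue $1,175,000 < $2,250,000 → exempt from Compliance Permit.
2. closes midnight, after 7:00 PM; revenue $1,175,000 < $2,200,000 → Standard Authorization not required.
3. floor area 11,500 square feet > 9,600 square feet → Regulatory Registration required.
4. closes midnight, at/before 2:00 AM; conducts auctions; does not process customer payments for third parties → Daytime Certificate not required.
5. floor area 11,500 square feet ≥ 10,000 square feet → Municipal Certificate required.
6. closes midnight, after 6:00 PM → General Business Registration required.
7. closes midnight, at/before 2:00 AM → exempt from Regulatory Registration.
8. floor area 11,500 square feet ≤ 12,100 square feet → Compliance Permit required.

General Business Registration, Municipal Certificate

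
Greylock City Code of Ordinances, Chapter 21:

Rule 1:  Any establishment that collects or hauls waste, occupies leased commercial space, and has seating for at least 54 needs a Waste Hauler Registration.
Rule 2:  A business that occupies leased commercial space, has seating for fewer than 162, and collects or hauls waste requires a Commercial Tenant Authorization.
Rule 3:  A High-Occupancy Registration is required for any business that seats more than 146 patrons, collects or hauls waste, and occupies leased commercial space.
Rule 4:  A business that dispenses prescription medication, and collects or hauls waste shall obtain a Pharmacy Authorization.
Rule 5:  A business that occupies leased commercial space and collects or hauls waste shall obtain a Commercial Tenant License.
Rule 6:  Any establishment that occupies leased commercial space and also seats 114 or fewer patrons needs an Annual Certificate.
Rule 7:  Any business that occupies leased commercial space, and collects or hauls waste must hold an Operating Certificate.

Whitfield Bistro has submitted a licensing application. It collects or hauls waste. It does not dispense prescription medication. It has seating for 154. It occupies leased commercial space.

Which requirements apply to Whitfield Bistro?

Rule 1: collects or hauls waste; occupies leased commercial space; seating 154 ≥ 54 → Waste Hauler Registration required.
Rule 2: occupies leased commercial space; seating 154 < 162; collects or hauls waste → Commercial Tenant Authorization required.
Rule 3: seating 154 > 146; collects or hauls waste; occupies leased commercial space → High-Occupancy Registration required.
Rule 4: does not dispense prescription medication; collects or hauls waste → Pharmacy Authorization not required.
Rule 5: occupies leased commercial space; collects or hauls waste → Commercial Tenant License required.
Rule 6: occupies leased commercial space; seating 154 > 114 → Annual Certificate not required.
Rule 7: occupies leased commercial space; collects or hauls waste → Operating Certificate required.

Commercial Tenant Authorization, Commercial Tenant License, High-Occupancy Registration, Operating Certificate, Waste Hauler Registration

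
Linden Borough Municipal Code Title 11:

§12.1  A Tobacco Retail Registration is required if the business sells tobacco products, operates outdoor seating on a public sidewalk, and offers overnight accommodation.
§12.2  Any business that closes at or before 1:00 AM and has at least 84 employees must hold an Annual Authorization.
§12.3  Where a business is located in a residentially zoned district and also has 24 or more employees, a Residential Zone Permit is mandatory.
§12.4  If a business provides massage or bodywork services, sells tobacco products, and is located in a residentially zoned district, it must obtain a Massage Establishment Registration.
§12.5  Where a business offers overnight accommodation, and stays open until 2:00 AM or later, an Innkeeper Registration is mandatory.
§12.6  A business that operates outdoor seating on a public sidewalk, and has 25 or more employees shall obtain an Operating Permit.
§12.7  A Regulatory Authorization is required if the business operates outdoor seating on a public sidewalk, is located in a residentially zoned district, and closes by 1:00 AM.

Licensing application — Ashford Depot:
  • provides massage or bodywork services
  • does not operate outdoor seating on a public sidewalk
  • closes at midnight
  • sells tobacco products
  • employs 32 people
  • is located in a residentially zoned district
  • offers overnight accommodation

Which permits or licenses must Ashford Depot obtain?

§12.1 sells tobacco products; does not operate outdoor seating on a public sidewalk; offers overnight accommodation → Tobacco Retail Registration not required.
§12.2 closes midnight, at/before 1:00 AM; employees 32 < 84 → Annual Authorization not required.
§12.3 is located in a residentially zoned district; employees 32 ≥ 24 → Residential Zone Permit required.
§12.4 provides massage or bodywork services; sells tobacco products; is located in a residentially zoned district → Massage Establishment Registration required.
§12.5 offers overnight accommodation; closes midnight, at/before 2:00 AM → Innkeeper Registration not required.
§12.6 does not operate outdoor seating on a public sidewalk; employees 32 ≥ 25 → Operating Permit not required.
§12.7 does not operate outdoor seating on a public sidewalk; is located in a residentially zoned district; closes midnight, at/before 1:00 AM → Regulatory Authorization not required.

Massage Establishment Registration, Residential Zone Permit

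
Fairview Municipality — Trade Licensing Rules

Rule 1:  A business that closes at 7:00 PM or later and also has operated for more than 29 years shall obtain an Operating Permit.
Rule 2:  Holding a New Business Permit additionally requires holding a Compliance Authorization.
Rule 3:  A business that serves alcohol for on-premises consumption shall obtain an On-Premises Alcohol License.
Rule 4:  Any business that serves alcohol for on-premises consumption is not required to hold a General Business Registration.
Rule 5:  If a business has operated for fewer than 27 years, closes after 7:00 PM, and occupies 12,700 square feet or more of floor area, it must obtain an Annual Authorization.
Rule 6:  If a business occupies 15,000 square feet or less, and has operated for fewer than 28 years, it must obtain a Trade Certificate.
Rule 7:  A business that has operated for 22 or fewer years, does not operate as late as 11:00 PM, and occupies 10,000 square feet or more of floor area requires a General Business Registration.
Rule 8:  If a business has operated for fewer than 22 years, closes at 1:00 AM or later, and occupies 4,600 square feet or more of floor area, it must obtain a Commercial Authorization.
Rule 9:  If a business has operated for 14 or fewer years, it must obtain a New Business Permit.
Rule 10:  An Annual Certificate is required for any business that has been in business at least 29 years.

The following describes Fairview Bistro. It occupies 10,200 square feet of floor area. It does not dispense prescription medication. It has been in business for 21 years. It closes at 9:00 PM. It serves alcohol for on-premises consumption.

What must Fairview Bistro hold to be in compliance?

Rule 1: closes 9:00 PM, after 7:00 PM; years in business 21 ≤ 29 → Operating Permit not required.
Rule 2: New Business Permit is not required → no effect.
Rule 3: serves alcohol for on-premises consumption → On-Premises Alcohol License required.
Rule 4: serves alcohol for on-premises consumption → exempt from General Business Registration.
Rule 5: years in business 21 < 27; closes 9:00 PM, after 7:00 PM; floor area 10,200 square feet < 12,700 square feet → Annual Authorization not required.
Rule 6: floor area 10,200 square feet ≤ 15,000 square feet; years in business 21 < 28 → Trade Certificate required.
Rule 7: years in business 21 ≤ 22; closes 9:00 PM, at/before 11:00 PM; floor area 10,200 square feet ≥ 10,000 square feet → General Business Registration required.
Rule 8: years in business 21 < 22; closes 9:00 PM, at/before 1:00 AM; floor area 10,200 square feet ≥ 4,600 square feet → Commercial Authorization not required.
Rule 9: years in business 21 > 14 → New Business Permit not required.
Rule 10: years in business 21 < 29 → Annual Certificate not required.

On-Premises Alcohol License, Trade Certificate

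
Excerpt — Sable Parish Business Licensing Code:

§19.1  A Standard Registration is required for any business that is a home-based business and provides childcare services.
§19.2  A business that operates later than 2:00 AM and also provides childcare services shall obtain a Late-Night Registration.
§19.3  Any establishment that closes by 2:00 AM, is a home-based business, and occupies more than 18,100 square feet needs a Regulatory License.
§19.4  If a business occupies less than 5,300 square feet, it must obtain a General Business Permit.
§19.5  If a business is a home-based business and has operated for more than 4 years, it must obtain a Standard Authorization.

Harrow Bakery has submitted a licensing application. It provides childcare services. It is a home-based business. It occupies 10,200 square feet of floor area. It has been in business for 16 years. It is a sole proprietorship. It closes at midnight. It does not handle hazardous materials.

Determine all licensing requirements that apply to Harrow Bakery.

§19.1 is a home-based business; provides childcare services → Standard Registration required.
§19.2 closes midnight, at/before 2:00 AM; provides childcare services → Late-Night Registration not required.
§19.3 closes midnight, at/before 2:00 AM; is a home-based business; floor area 10,200 square feet ≤ 18,100 square feet → Regulatory License not required.
§19.4 floor area 10,200 square feet ≥ 5,300 square feet → General Business Permit not required.
§19.5 is a home-based business; years in business 16 > 4 → Standard Authorization required.

Standard Authorization, Standard Registration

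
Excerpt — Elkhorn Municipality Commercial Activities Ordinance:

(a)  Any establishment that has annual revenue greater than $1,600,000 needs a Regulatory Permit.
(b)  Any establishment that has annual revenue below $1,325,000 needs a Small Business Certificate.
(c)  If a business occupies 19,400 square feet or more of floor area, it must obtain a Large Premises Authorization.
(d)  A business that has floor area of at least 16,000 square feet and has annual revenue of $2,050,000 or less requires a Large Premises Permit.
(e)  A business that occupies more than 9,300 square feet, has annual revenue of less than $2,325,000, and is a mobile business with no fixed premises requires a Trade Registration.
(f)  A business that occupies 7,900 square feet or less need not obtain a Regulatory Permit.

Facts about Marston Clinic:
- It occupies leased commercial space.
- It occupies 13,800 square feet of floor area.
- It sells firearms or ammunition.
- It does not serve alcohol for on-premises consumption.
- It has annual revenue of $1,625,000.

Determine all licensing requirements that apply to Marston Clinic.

Regulatory Permit

(a) revenue $1,625,000 > $1,600,000 → Regulatory Permit required.
(b) revenue $1,625,000 ≥ $1,325,000 → Small Business Certificate not required.
(c) floor area 13,800 square feet < 19,400 square feet → Large Premises Authorization not required.
(d) floor area 13,800 square feet < 16,000 square feet; revenue $1,625,000 ≤ $2,050,000 → Large Premises Permit not required.
(e) floor area 13,800 square feet > 9,300 square feet; revenue $1,625,000 < $2,325,000; occupies leased commercial space (not: is a mobile business with no fixed premises) → Trade Registration not required.
(f) floor area 13,800 square feet > 7,900 square feet → Regulatory Permit exemption does not apply.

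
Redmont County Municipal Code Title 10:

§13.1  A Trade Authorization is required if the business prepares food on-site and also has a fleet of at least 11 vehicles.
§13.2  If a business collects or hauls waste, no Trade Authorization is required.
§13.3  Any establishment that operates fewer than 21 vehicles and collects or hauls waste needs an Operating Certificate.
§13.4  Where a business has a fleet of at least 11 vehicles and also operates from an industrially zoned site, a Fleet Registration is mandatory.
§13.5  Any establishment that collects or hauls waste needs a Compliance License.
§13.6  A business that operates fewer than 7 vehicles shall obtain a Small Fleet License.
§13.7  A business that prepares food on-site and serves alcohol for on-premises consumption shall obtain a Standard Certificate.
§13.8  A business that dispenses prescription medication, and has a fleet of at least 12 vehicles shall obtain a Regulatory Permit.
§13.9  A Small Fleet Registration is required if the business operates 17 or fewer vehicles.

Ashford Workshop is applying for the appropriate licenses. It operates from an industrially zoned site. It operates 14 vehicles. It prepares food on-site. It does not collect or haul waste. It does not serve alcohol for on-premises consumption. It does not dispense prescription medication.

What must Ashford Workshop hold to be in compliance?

§13.1 prepares food on-site; vehicles 14 ≥ 11 → Trade Authorization required.
§13.2 does not collect or haul waste → Trade Authorization exemption does not apply.
§13.3 vehicles 14 < 21; does not collect or haul waste → Operating Certificate not required.
§13.4 vehicles 14 ≥ 11; operates from an industrially zoned site → Fleet Registration required.
§13.5 does not collect or haul waste → Compliance License not required.
§13.6 vehicles 14 ≥ 7 → Small Fleet License not required.
§13.7 prepares food on-site; does not serve alcohol for on-premises consumption → Standard Certificate not required.
§13.8 does not dispense prescription medication; vehicles 14 ≥ 12 → Regulatory Permit not required.
§13.9 vehicles 14 ≤ 17 → Small Fleet Registration required.

Fleet Registration, Small Fleet Registration, Trade Authorization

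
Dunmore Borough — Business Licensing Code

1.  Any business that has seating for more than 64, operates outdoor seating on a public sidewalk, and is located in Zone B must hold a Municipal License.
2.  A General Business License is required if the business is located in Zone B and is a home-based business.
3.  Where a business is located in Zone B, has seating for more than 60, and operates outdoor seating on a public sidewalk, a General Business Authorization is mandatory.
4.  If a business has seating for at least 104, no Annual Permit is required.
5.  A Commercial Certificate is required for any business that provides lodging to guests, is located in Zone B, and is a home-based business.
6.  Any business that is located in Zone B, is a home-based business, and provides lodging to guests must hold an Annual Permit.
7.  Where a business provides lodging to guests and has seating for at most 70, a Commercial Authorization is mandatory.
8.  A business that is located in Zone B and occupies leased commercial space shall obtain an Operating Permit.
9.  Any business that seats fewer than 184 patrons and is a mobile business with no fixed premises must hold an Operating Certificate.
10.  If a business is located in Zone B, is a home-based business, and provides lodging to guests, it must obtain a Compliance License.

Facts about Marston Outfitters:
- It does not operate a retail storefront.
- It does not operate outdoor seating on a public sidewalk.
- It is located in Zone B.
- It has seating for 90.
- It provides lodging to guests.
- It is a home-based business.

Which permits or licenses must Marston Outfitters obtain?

1. seating 90 > 64; does not operate outdoor seating on a public sidewalk; is located in Zone B → Municipal License not required.
2. is located in Zone B; is a home-based business → General Business License required.
3. is located in Zone B; seating 90 > 60; does not operate outdoor seating on a public sidewalk → General Business Authorization not required.
4. seating 90 < 104 → Annual Permit exemption does not apply.
5. provides lodging to guests; is located in Zone B; is a home-based business → Commercial Certificate required.
6. is located in Zone B; is a home-based business; provides lodging to guests → Annual Permit required.
7. provides lodging to guests; seating 90 > 70 → Commercial Authorization not required.
8. is located in Zone B; is a home-based business (not: occupies leased commercial space) → Operating Permit not required.
9. seating 90 < 184; is a home-based business (not: is a mobile business with no fixed premises) → Operating Certificate not required.
10. is located in Zone B; is a home-based business; provides lodging to guests → Compliance License required.

Annual Permit, Commercial Certificate, Compliance License, General Business License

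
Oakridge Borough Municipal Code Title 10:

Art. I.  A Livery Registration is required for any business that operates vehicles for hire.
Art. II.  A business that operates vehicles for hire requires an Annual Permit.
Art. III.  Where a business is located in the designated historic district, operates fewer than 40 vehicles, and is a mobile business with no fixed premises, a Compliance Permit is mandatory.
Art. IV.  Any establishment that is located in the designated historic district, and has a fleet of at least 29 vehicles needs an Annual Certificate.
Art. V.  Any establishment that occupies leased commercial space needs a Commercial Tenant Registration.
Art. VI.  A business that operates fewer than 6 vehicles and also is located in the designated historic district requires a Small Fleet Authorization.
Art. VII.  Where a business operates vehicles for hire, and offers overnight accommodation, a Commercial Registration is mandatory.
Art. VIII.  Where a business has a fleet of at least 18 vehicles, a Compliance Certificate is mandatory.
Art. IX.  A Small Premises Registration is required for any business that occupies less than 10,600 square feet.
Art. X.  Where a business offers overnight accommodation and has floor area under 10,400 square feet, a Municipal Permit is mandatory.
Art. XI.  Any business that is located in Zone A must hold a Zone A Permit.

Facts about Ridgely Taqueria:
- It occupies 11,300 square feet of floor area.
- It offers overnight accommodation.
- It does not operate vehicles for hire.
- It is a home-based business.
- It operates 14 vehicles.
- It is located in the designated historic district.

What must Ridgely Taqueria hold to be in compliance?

Art. I. does not operate vehicles for hire → Livery Registration not required.
Art. II. does not operate vehicles for hire → Annual Permit not required.
Art. III. is located in the designated historic district; vehicles 14 < 40; is a home-based business (not: is a mobile business with no fixed premises) → Compliance Permit not required.
Art. IV. is located in the designated historic district; vehicles 14 < 29 → Annual Certificate not required.
Art. V. is a home-based business (not: occupies leased commercial space) → Commercial Tenant Registration not required.
Art. VI. vehicles 14 ≥ 6; is located in the designated historic district → Small Fleet Authorization not required.
Art. VII. does not operate vehicles for hire; offers overnight accommodation → Commercial Registration not required.
Art. VIII. vehicles 14 < 18 → Compliance Certificate not required.
Art. IX. floor area 11,300 square feet ≥ 10,600 square feet → Small Premises Registration not required.
Art. X. offers overnight accommodation; floor area 11,300 square feet ≥ 10,400 square feet → Municipal Permit not required.
Art. XI. is located in the designated historic district (not: is located in Zone A) → Zone A Permit not required.

None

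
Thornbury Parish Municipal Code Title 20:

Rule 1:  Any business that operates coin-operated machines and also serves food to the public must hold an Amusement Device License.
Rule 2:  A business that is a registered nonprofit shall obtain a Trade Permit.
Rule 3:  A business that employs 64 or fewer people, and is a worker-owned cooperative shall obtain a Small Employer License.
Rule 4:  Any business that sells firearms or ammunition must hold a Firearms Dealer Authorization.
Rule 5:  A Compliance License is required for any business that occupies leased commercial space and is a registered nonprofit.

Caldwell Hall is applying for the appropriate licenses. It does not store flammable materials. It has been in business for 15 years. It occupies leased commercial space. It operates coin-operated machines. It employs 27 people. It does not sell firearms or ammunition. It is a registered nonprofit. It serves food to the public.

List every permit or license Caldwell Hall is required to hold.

Rule 1: operates coin-operated machines; serves food to the public → Amusement Device License required.
Rule 2: is a registered nonprofit → Trade Permit required.
Rule 3: employees 27 ≤ 64; is a registered nonprofit (not: is a worker-owned cooperative) → Small Employer License not required.
Rule 4: does not sell firearms or ammunition → Firearms Dealer Authorization not required.
Rule 5: occupies leased commercial space; is a registered nonprofit → Compliance License required.

Amusement Device License, Compliance License, Trade Permit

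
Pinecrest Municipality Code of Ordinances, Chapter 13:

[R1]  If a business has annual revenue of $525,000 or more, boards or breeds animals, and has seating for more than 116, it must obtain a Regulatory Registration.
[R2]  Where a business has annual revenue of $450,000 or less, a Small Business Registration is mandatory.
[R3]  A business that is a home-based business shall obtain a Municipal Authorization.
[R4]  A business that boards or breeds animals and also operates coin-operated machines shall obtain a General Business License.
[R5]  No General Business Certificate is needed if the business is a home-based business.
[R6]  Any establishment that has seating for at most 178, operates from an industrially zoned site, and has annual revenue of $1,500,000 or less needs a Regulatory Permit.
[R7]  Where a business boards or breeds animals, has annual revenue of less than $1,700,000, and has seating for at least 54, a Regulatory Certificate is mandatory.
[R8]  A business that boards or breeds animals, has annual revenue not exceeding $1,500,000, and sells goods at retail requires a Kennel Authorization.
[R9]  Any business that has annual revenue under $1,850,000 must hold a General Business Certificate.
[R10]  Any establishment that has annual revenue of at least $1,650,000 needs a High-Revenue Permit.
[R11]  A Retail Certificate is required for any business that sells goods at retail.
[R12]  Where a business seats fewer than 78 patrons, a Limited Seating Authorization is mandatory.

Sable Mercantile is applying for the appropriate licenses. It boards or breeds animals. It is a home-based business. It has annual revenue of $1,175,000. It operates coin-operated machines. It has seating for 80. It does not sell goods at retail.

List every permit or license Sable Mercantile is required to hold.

[R1] revenue $1,175,000 ≥ $525,000; boards or breeds animals; seating 80 ≤ 116 → Regulatory Registration not required.
[R2] revenue $1,175,000 > $450,000 → Small Business Registration not required.
[R3] is a home-based business → Municipal Authorization required.
[R4] boards or breeds animals; operates coin-operated machines → General Business License required.
[R5] is a home-based business → exempt from General Business Certificate.
[R6] seating 80 ≤ 178; is a home-based business (not: operates from an industrially zoned site); revenue $1,175,000 ≤ $1,500,000 → Regulatory Permit not required.
[R7] boards or breeds animals; revenue $1,175,000 < $1,700,000; seating 80 ≥ 54 → Regulatory Certificate required.
[R8] boards or breeds animals; revenue $1,175,000 ≤ $1,500,000; does not sell goods at retail → Kennel Authorization not required.
[R9] revenue $1,175,000 < $1,850,000 → General Business Certificate required.
[R10] revenue $1,175,000 < $1,650,000 → High-Revenue Permit not required.
[R11] does not sell goods at retail → Retail Certificate not required.
[R12] seating 80 ≥ 78 → Limited Seating Authorization not required.

General Business License, Municipal Authorization, Regulatory Certificate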